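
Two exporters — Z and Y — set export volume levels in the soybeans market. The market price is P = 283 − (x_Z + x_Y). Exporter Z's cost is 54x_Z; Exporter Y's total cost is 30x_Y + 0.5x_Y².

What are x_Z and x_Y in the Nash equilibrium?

Exporter Z's profit: π = x_Z(283 − (x_Z + x_Y)) − 54x_Z.
∂π/∂x_Z = 229 − 2x_Z − x_Y = 0, so x_Z = 114.5 − 0.5x_Y.
For Y: ∂π/∂x_Y = 253 − 3x_Y − x_Z = 0 ⇒ x_Y = 253/3 − (1/3)x_Z.
Substituting the second reaction function into the first: x_Z = 114.5 − 0.5(253/3 − (1/3)x_Z), which gives (5/6)x_Z = 217/3 ⇒ x_Z = 86.8.
Then x_Y = 253/3 − (1/3)·86.8 = 55.4.

86.8, 55.4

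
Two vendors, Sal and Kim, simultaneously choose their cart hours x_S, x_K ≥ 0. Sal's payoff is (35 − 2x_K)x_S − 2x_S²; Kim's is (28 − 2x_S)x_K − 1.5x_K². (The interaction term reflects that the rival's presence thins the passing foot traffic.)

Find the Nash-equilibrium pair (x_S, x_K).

6.125, 5.25

Expanding Sal's payoff: 35x_S − 2x_Kx_S − 2x_S².
∂π/∂x_S = 35 − 2x_K − 4x_S = 0, so x_S = 8.75 − 0.5x_K.
Likewise for Kim: x_K = 28/3 − (2/3)x_S.
Plugging x_K into Sal's best response: x_S = 8.75 − 0.5(28/3 − (2/3)x_S) ⇒ (2/3)x_S = 49/12, so x_S = 6.125.
Then x_K = 28/3 − (2/3)·6.125 = 5.25.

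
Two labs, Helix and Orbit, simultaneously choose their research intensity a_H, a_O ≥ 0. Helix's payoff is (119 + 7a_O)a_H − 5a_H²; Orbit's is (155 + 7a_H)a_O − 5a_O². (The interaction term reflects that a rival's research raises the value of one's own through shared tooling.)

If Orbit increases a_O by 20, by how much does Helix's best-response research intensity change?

Expanding Helix's payoff: 119a_H + 7a_Oa_H − 5a_H².
∂π/∂a_H = 119 + 7a_O − 10a_H = 0, so a_H = 11.9 + 0.7a_O.
The reaction-function slope is 0.7, so a 20-unit rise in a_O moves a_H by 0.7 × 20 = 14. Helix's best response rises — the actions are strategic complements.

14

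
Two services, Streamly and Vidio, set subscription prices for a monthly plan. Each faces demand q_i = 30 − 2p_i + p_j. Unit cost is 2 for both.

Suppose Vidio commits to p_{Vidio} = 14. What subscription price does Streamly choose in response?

Streamly's profit: π = (p_{Streamly} − 2)(30 − 2p_{Streamly} + p_{Vidio}).
∂π/∂p_{Streamly} = 34 − 4p_{Streamly} + p_{Vidio} = 0 ⇒ p_{Streamly} = 8.5 + 0.25p_{Vidio}.
At p_{Vidio} = 14: p_{Streamly} = 8.5 + 0.25·14 = 12.

12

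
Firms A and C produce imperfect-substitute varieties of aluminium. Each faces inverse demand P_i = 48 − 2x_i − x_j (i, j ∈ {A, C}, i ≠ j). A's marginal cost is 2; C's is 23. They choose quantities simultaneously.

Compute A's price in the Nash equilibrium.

Firm A's profit: π = x_A(48 − 2x_A − x_C) − 2x_A.
∂π/∂x_A = 46 − 4x_A − x_C = 0 ⇒ x_A = 11.5 − 0.25x_C.
Similarly x_C = 6.25 − 0.25x_A.
Substituting the second reaction function into the first: x_A = 11.5 − 0.25(6.25 − 0.25x_A), which gives 0.9375x_A = 9.9375 ⇒ x_A = 10.6.
Then x_C = 6.25 − 0.25·10.6 = 3.6.
P_A = 48 − 2·10.6 − 3.6 = 23.2.

23.2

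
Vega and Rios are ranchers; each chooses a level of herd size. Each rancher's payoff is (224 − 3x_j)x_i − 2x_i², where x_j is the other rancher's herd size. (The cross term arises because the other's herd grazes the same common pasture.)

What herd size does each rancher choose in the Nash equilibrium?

32

Vega's payoff is (224 − 3x_R)x_V − 2x_V².
∂π/∂x_V = 224 − 3x_R − 4x_V = 0, so x_V = 56 − 0.75x_R.
By symmetry x_R = x_V; substituting into the reaction function, 1.75x_V = 56 and x_V = 32.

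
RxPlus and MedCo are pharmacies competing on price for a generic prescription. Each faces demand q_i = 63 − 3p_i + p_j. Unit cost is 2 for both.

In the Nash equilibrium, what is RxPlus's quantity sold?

35.4

RxPlus's profit: π = (p_{RxPlus} − 2)(63 − 3p_{RxPlus} + p_{MedCo}).
∂π/∂p_{RxPlus} = 69 − 6p_{RxPlus} + p_{MedCo} = 0 ⇒ p_{RxPlus} = 11.5 + (1/6)p_{MedCo}.
The game is symmetric, so in equilibrium p_{MedCo} = p_{RxPlus}: the reaction function gives (5/6)p_{RxPlus} = 11.5, hence p_{RxPlus} = 13.8.
q_{RxPlus} = 63 − 3·13.8 + 13.8 = 35.4.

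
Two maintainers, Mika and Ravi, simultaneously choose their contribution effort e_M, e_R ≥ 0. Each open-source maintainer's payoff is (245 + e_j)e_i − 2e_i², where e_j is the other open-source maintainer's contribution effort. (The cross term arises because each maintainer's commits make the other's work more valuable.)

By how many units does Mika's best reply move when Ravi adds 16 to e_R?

4

Mika's payoff is (245 + e_R)e_M − 2e_M².
∂π/∂e_M = 245 + e_R − 4e_M = 0, so e_M = 61.25 + 0.25e_R.
The reaction-function slope is 0.25, so a 16-unit rise in e_R moves e_M by 0.25 × 16 = 4. Mika's best response rises — the actions are strategic complements.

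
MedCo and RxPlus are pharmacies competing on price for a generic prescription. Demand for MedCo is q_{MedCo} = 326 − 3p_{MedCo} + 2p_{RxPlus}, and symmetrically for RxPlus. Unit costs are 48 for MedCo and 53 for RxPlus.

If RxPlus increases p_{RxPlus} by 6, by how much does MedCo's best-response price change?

2

MedCo's profit: π = (p_{MedCo} − 48)(326 − 3p_{MedCo} + 2p_{RxPlus}).
∂π/∂p_{MedCo} = 470 − 6p_{MedCo} + 2p_{RxPlus} = 0 ⇒ p_{MedCo} = 235/3 + (1/3)p_{RxPlus}.
The reaction-function slope is 1/3, so a 6-unit rise in p_{RxPlus} moves p_{MedCo} by 1/3 × 6 = 2. MedCo's best response rises — the actions are strategic complements.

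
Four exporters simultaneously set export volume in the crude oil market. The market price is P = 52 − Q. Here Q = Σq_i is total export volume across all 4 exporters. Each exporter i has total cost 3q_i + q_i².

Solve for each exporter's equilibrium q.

A representative exporter's profit is π_i = q_i(52 − Q) − 3q_i − q_i², with Q = q_i + Σ_{j≠i} q_j.
First-order condition: 49 − 4q_i − Σ_{j≠i} q_j = 0.
Imposing symmetry (q_j = q for all j) turns Σ_{j≠i} q_j into 3q, so 49 = 7q and q = 7.

7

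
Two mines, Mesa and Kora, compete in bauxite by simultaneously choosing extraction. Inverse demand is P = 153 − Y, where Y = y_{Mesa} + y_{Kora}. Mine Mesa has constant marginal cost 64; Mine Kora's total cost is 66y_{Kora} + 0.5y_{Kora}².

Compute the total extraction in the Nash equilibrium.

Mine Mesa's profit: π = y_{Mesa}(153 − (y_{Mesa} + y_{Kora})) − 64y_{Mesa}.
∂π/∂y_{Mesa} = 89 − 2y_{Mesa} − y_{Kora} = 0, so y_{Mesa} = 44.5 − 0.5y_{Kora}.
For Kora: ∂π/∂y_{Kora} = 87 − 3y_{Kora} − y_{Mesa} = 0 ⇒ y_{Kora} = 29 − (1/3)y_{Mesa}.
Solving the two reaction functions simultaneously: (1 − (−0.5)(−1/3))y_{Mesa} = 44.5 − 0.5·29, so (5/6)y_{Mesa} = 30 and y_{Mesa} = 36.
Then y_{Kora} = 29 − (1/3)·36 = 17.
Total extraction: 36 + 17 = 53.

53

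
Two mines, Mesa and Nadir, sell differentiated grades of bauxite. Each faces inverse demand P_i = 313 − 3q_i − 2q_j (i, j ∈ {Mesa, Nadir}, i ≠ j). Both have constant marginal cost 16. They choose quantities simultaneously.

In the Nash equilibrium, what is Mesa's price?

Mine Mesa's profit: π = q_{Mesa}(313 − 3q_{Mesa} − 2q_{Nadir}) − 16q_{Mesa}.
∂π/∂q_{Mesa} = 297 − 6q_{Mesa} − 2q_{Nadir} = 0 ⇒ q_{Mesa} = 49.5 − (1/3)q_{Nadir}.
Setting q_{Mesa} = q_{Nadir} in the reaction function: q_{Mesa} = 49.5 − (1/3)q_{Mesa}, so q_{Mesa} = 49.5 / (4/3) = 37.125.
P_{Mesa} = 313 − 3·37.125 − 2·37.125 = 127.375.

127.375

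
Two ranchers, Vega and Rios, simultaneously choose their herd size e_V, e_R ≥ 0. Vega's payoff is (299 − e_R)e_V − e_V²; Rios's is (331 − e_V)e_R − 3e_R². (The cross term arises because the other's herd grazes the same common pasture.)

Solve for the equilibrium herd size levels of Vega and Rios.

Expanding Vega's payoff: 299e_V − e_Re_V − e_V².
∂π/∂e_V = 299 − e_R − 2e_V = 0, so e_V = 149.5 − 0.5e_R.
Likewise for Rios: e_R = 331/6 − (1/6)e_V.
Solving the two reaction functions simultaneously: (1 − (−0.5)(−1/6))e_V = 149.5 − 0.5·(331/6), so (11/12)e_V = 1463/12 and e_V = 133.
Then e_R = 331/6 − (1/6)·133 = 33.

133, 33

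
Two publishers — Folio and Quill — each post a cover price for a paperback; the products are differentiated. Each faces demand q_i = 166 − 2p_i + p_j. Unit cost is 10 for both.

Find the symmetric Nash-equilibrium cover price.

Folio's profit: π = (p_{Folio} − 10)(166 − 2p_{Folio} + p_{Quill}).
∂π/∂p_{Folio} = 186 − 4p_{Folio} + p_{Quill} = 0 ⇒ p_{Folio} = 46.5 + 0.25p_{Quill}.
The game is symmetric, so in equilibrium p_{Quill} = p_{Folio}: the reaction function gives 0.75p_{Folio} = 46.5, hence p_{Folio} = 62.

62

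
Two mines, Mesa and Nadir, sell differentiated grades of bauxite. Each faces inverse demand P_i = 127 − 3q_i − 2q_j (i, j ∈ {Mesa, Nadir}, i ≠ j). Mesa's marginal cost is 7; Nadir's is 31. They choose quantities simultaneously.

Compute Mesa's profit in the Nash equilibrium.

816.75

Mine Mesa's profit: π = q_{Mesa}(127 − 3q_{Mesa} − 2q_{Nadir}) − 7q_{Mesa}.
∂π/∂q_{Mesa} = 120 − 6q_{Mesa} − 2q_{Nadir} = 0 ⇒ q_{Mesa} = 20 − (1/3)q_{Nadir}.
Similarly q_{Nadir} = 16 − (1/3)q_{Mesa}.
Plugging q_{Nadir} into Mesa's best response: q_{Mesa} = 20 − (1/3)(16 − (1/3)q_{Mesa}) ⇒ (8/9)q_{Mesa} = 44/3, so q_{Mesa} = 16.5.
Then q_{Nadir} = 16 − (1/3)·16.5 = 10.5.
P_{Mesa} = 127 − 3·16.5 − 2·10.5 = 56.5.
Profit = (56.5 − 7)·16.5 = 816.75.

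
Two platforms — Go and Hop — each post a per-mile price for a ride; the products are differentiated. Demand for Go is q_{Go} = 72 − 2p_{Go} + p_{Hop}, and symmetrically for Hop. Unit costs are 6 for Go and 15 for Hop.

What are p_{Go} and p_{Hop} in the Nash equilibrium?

29.2, 32.8

Go's profit: π = (p_{Go} − 6)(72 − 2p_{Go} + p_{Hop}).
∂π/∂p_{Go} = 84 − 4p_{Go} + p_{Hop} = 0 ⇒ p_{Go} = 21 + 0.25p_{Hop}.
Similarly p_{Hop} = 25.5 + 0.25p_{Go}.
Substituting the second reaction function into the first: p_{Go} = 21 + 0.25(25.5 + 0.25p_{Go}), which gives 0.9375p_{Go} = 27.375 ⇒ p_{Go} = 29.2.
Then p_{Hop} = 25.5 + 0.25·29.2 = 32.8.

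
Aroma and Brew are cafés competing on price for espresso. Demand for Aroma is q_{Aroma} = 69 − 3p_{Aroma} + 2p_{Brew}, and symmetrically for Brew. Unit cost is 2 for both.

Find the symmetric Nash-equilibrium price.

Aroma's profit: π = (p_{Aroma} − 2)(69 − 3p_{Aroma} + 2p_{Brew}).
∂π/∂p_{Aroma} = 75 − 6p_{Aroma} + 2p_{Brew} = 0 ⇒ p_{Aroma} = 12.5 + (1/3)p_{Brew}.
Setting p_{Aroma} = p_{Brew} in the reaction function: p_{Aroma} = 12.5 + (1/3)p_{Aroma}, so p_{Aroma} = 12.5 / (2/3) = 18.75.

18.75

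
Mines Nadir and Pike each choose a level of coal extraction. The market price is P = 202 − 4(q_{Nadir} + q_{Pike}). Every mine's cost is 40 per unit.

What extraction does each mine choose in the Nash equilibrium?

Mine Nadir's profit: π = q_{Nadir}(202 − 4(q_{Nadir} + q_{Pike})) − 40q_{Nadir}.
∂π/∂q_{Nadir} = 162 − 8q_{Nadir} − 4q_{Pike} = 0, so q_{Nadir} = 20.25 − 0.5q_{Pike}.
The game is symmetric, so in equilibrium q_{Pike} = q_{Nadir}: the reaction function gives 1.5q_{Nadir} = 20.25, hence q_{Nadir} = 13.5.

13.5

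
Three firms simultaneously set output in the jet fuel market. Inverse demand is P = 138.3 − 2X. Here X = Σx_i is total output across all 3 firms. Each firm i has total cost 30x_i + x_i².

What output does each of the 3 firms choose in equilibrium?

10.83

A representative firm's profit is π_i = x_i(138.3 − 2X) − 30x_i − x_i², with X = x_i + Σ_{j≠i} x_j.
First-order condition: 108.3 − 6x_i − 2Σ_{j≠i} x_j = 0.
In a symmetric equilibrium every firm chooses the same x, so Σ_{j≠i} x_j = 2x. The condition becomes 108.3 − 10x = 0, giving x = 108.3/10 = 10.83.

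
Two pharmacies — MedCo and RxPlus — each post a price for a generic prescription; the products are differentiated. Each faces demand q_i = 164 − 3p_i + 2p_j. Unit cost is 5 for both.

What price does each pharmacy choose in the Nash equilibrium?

44.75

MedCo's profit: π = (p_{MedCo} − 5)(164 − 3p_{MedCo} + 2p_{RxPlus}).
∂π/∂p_{MedCo} = 179 − 6p_{MedCo} + 2p_{RxPlus} = 0 ⇒ p_{MedCo} = 179/6 + (1/3)p_{RxPlus}.
The game is symmetric, so in equilibrium p_{RxPlus} = p_{MedCo}: the reaction function gives (2/3)p_{MedCo} = 179/6, hence p_{MedCo} = 44.75.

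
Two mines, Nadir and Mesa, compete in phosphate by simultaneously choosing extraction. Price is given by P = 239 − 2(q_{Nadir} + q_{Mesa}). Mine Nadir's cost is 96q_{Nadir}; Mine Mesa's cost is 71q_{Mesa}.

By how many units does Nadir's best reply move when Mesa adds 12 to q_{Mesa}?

Mine Nadir's profit: π = q_{Nadir}(239 − 2(q_{Nadir} + q_{Mesa})) − 96q_{Nadir}.
∂π/∂q_{Nadir} = 143 − 4q_{Nadir} − 2q_{Mesa} = 0, so q_{Nadir} = 35.75 − 0.5q_{Mesa}.
The reaction-function slope is −0.5, so a 12-unit rise in q_{Mesa} moves q_{Nadir} by −0.5 × 12 = −6. Nadir's best response falls — the actions are strategic substitutes.

-6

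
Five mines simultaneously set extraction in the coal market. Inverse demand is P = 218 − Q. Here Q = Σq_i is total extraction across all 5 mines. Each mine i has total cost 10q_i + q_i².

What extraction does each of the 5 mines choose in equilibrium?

26

A representative mine's profit is π_i = q_i(218 − Q) − 10q_i − q_i², with Q = q_i + Σ_{j≠i} q_j.
First-order condition: 208 − 4q_i − Σ_{j≠i} q_j = 0.
With identical mines, set every q_j = q: then 208 − 4q − 4q = 0, i.e. q = 208/8 = 26.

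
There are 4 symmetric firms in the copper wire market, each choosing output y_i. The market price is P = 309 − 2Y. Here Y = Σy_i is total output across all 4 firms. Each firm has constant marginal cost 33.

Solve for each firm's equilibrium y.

A representative firm's profit is π_i = y_i(309 − 2Y) − 33y_i, with Y = y_i + Σ_{j≠i} y_j.
First-order condition: 276 − 4y_i − 2Σ_{j≠i} y_j = 0.
Imposing symmetry (y_j = y for all j) turns Σ_{j≠i} y_j into 3y, so 276 = 10y and y = 27.6.

27.6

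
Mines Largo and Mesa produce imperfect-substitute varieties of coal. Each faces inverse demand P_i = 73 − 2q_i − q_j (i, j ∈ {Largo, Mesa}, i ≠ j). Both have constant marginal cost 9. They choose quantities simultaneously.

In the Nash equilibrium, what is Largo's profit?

327.68

Mine Largo's profit: π = q_{Largo}(73 − 2q_{Largo} − q_{Mesa}) − 9q_{Largo}.
∂π/∂q_{Largo} = 64 − 4q_{Largo} − q_{Mesa} = 0 ⇒ q_{Largo} = 16 − 0.25q_{Mesa}.
The game is symmetric, so in equilibrium q_{Mesa} = q_{Largo}: the reaction function gives 1.25q_{Largo} = 16, hence q_{Largo} = 12.8.
P_{Largo} = 73 − 2·12.8 − 12.8 = 34.6.
Profit = (34.6 − 9)·12.8 = 327.68.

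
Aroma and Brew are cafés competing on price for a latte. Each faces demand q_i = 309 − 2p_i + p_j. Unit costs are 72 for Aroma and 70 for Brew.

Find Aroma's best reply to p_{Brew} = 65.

Aroma's profit: π = (p_{Aroma} − 72)(309 − 2p_{Aroma} + p_{Brew}).
∂π/∂p_{Aroma} = 453 − 4p_{Aroma} + p_{Brew} = 0 ⇒ p_{Aroma} = 113.25 + 0.25p_{Brew}.
At p_{Brew} = 65: p_{Aroma} = 113.25 + 0.25·65 = 129.5.

129.5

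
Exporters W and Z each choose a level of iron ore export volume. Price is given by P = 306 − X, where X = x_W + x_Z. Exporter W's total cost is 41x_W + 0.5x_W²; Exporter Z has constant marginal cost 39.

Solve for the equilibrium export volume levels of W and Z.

Exporter W's profit: π = x_W(306 − (x_W + x_Z)) − 41x_W − 0.5x_W².
∂π/∂x_W = 265 − 3x_W − x_Z = 0, so x_W = 265/3 − (1/3)x_Z.
For Z: ∂π/∂x_Z = 267 − 2x_Z − x_W = 0 ⇒ x_Z = 133.5 − 0.5x_W.
Plugging x_Z into W's best response: x_W = 265/3 − (1/3)(133.5 − 0.5x_W) ⇒ (5/6)x_W = 263/6, so x_W = 52.6.
Then x_Z = 133.5 − 0.5·52.6 = 107.2.

52.6, 107.2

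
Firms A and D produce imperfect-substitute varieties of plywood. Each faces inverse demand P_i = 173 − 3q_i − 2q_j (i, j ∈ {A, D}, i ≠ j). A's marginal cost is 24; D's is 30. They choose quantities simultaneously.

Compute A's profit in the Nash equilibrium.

1083

Firm A's profit: π = q_A(173 − 3q_A − 2q_D) − 24q_A.
∂π/∂q_A = 149 − 6q_A − 2q_D = 0 ⇒ q_A = 149/6 − (1/3)q_D.
Similarly q_D = 143/6 − (1/3)q_A.
Solving the two reaction functions simultaneously: (1 − (−1/3)(−1/3))q_A = 149/6 − (1/3)·(143/6), so (8/9)q_A = 152/9 and q_A = 19.
Then q_D = 143/6 − (1/3)·19 = 17.5.
P_A = 173 − 3·19 − 2·17.5 = 81.
Profit = (81 − 24)·19 = 1083.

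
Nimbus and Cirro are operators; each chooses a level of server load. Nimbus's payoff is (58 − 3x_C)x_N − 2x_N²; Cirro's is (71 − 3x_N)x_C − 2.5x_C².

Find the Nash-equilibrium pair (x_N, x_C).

7, 10

Expanding Nimbus's payoff: 58x_N − 3x_Cx_N − 2x_N².
∂π/∂x_N = 58 − 3x_C − 4x_N = 0, so x_N = 14.5 − 0.75x_C.
Likewise for Cirro: x_C = 14.2 − 0.6x_N.
Substituting the second reaction function into the first: x_N = 14.5 − 0.75(14.2 − 0.6x_N), which gives 0.55x_N = 3.85 ⇒ x_N = 7.
Then x_C = 14.2 − 0.6·7 = 10.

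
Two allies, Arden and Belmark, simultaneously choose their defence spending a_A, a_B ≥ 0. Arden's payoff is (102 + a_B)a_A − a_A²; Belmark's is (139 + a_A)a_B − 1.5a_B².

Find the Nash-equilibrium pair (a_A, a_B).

Expanding Arden's payoff: 102a_A + a_Ba_A − a_A².
∂π/∂a_A = 102 + a_B − 2a_A = 0, so a_A = 51 + 0.5a_B.
Likewise for Belmark: a_B = 139/3 + (1/3)a_A.
Solving the two reaction functions simultaneously: (1 − (0.5)(1/3))a_A = 51 + 0.5·(139/3), so (5/6)a_A = 445/6 and a_A = 89.
Then a_B = 139/3 + (1/3)·89 = 76.

89, 76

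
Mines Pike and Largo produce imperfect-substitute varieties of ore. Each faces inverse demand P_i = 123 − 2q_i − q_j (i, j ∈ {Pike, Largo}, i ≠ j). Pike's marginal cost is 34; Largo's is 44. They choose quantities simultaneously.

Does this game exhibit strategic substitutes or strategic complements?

Mine Pike's profit: π = q_{Pike}(123 − 2q_{Pike} − q_{Largo}) − 34q_{Pike}.
∂π/∂q_{Pike} = 89 − 4q_{Pike} − q_{Largo} = 0 ⇒ q_{Pike} = 22.25 − 0.25q_{Largo}.
The best-response slope dq_{Pike}/dq_{Largo} = −0.25 < 0: the reaction function is downward-sloping, so the choices are strategic substitutes.

strategic substitutes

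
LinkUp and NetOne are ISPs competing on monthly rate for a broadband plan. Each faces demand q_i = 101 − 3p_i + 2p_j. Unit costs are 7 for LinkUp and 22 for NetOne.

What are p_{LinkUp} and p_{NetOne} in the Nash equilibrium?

LinkUp's profit: π = (p_{LinkUp} − 7)(101 − 3p_{LinkUp} + 2p_{NetOne}).
∂π/∂p_{LinkUp} = 122 − 6p_{LinkUp} + 2p_{NetOne} = 0 ⇒ p_{LinkUp} = 61/3 + (1/3)p_{NetOne}.
Similarly p_{NetOne} = 167/6 + (1/3)p_{LinkUp}.
Solving the two reaction functions simultaneously: (1 − (1/3)(1/3))p_{LinkUp} = 61/3 + (1/3)·(167/6), so (8/9)p_{LinkUp} = 533/18 and p_{LinkUp} = 33.3125.
Then p_{NetOne} = 167/6 + (1/3)·33.3125 = 38.9375.

33.3125, 38.9375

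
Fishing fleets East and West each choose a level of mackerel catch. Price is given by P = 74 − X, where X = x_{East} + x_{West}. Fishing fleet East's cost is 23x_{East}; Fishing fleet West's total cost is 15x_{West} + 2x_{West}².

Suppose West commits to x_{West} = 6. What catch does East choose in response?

22.5

Fishing fleet East's profit: π = x_{East}(74 − (x_{East} + x_{West})) − 23x_{East}.
∂π/∂x_{East} = 51 − 2x_{East} − x_{West} = 0, so x_{East} = 25.5 − 0.5x_{West}.
At x_{West} = 6: x_{East} = 25.5 − 0.5·6 = 22.5.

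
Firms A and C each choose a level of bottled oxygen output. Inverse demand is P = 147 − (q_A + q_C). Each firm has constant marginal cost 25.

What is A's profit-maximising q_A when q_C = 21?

Firm A's profit: π = q_A(147 − (q_A + q_C)) − 25q_A.
∂π/∂q_A = 122 − 2q_A − q_C = 0, so q_A = 61 − 0.5q_C.
At q_C = 21: q_A = 61 − 0.5·21 = 50.5.

50.5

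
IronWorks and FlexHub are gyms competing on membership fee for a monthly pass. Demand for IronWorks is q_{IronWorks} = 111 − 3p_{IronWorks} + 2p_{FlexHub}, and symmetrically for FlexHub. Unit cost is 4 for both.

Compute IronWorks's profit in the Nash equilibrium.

2146.6875

IronWorks's profit: π = (p_{IronWorks} − 4)(111 − 3p_{IronWorks} + 2p_{FlexHub}).
∂π/∂p_{IronWorks} = 123 − 6p_{IronWorks} + 2p_{FlexHub} = 0 ⇒ p_{IronWorks} = 20.5 + (1/3)p_{FlexHub}.
The game is symmetric, so in equilibrium p_{FlexHub} = p_{IronWorks}: the reaction function gives (2/3)p_{IronWorks} = 20.5, hence p_{IronWorks} = 30.75.
q_{IronWorks} = 111 − 3·30.75 + 2·30.75 = 80.25.
Profit = (30.75 − 4)·80.25 = 2146.6875.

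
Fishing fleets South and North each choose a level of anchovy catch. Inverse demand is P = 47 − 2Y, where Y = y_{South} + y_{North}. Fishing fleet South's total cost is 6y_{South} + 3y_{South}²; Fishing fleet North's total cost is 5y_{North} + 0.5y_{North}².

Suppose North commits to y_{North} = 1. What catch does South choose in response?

3.9

Fishing fleet South's profit: π = y_{South}(47 − 2(y_{South} + y_{North})) − 6y_{South} − 3y_{South}².
∂π/∂y_{South} = 41 − 10y_{South} − 2y_{North} = 0, so y_{South} = 4.1 − 0.2y_{North}.
At y_{North} = 1: y_{South} = 4.1 − 0.2·1 = 3.9.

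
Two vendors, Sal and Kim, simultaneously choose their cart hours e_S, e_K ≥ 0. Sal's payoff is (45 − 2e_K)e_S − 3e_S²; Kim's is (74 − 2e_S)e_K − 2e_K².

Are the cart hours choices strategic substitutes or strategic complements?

Expanding Sal's payoff: 45e_S − 2e_Ke_S − 3e_S².
∂π/∂e_S = 45 − 2e_K − 6e_S = 0, so e_S = 7.5 − (1/3)e_K.
The best-response slope de_S/de_K = −1/3 < 0: the reaction function is downward-sloping, so the choices are strategic substitutes.

strategic substitutes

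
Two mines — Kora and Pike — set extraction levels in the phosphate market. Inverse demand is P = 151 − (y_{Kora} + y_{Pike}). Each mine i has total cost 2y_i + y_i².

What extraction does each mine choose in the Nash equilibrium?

29.8

Mine Kora's profit: π = y_{Kora}(151 − (y_{Kora} + y_{Pike})) − 2y_{Kora} − y_{Kora}².
∂π/∂y_{Kora} = 149 − 4y_{Kora} − y_{Pike} = 0, so y_{Kora} = 37.25 − 0.25y_{Pike}.
By symmetry y_{Pike} = y_{Kora}; substituting into the reaction function, 1.25y_{Kora} = 37.25 and y_{Kora} = 29.8.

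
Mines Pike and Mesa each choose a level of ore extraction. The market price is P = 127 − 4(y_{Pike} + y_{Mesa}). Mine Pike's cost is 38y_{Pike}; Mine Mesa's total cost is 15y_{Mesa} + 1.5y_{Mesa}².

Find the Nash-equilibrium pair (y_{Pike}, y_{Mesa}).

Mine Pike's profit: π = y_{Pike}(127 − 4(y_{Pike} + y_{Mesa})) − 38y_{Pike}.
∂π/∂y_{Pike} = 89 − 8y_{Pike} − 4y_{Mesa} = 0, so y_{Pike} = 11.125 − 0.5y_{Mesa}.
For Mesa: ∂π/∂y_{Mesa} = 112 − 11y_{Mesa} − 4y_{Pike} = 0 ⇒ y_{Mesa} = 112/11 − (4/11)y_{Pike}.
Solving the two reaction functions simultaneously: (1 − (−0.5)(−4/11))y_{Pike} = 11.125 − 0.5·(112/11), so (9/11)y_{Pike} = 531/88 and y_{Pike} = 7.375.
Then y_{Mesa} = 112/11 − (4/11)·7.375 = 7.5.

7.375, 7.5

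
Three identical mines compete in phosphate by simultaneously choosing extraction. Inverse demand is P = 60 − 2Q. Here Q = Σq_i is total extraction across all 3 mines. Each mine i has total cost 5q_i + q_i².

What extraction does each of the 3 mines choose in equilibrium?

5.5

A representative mine's profit is π_i = q_i(60 − 2Q) − 5q_i − q_i², with Q = q_i + Σ_{j≠i} q_j.
First-order condition: 55 − 6q_i − 2Σ_{j≠i} q_j = 0.
In a symmetric equilibrium every mine chooses the same q, so Σ_{j≠i} q_j = 2q. The condition becomes 55 − 10q = 0, giving q = 55/10 = 5.5.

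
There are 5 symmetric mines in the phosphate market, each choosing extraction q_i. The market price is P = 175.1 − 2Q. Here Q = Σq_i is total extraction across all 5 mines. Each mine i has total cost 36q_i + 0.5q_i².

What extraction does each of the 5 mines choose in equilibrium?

10.7

A representative mine's profit is π_i = q_i(175.1 − 2Q) − 36q_i − 0.5q_i², with Q = q_i + Σ_{j≠i} q_j.
First-order condition: 139.1 − 5q_i − 2Σ_{j≠i} q_j = 0.
In a symmetric equilibrium every mine chooses the same q, so Σ_{j≠i} q_j = 4q. The condition becomes 139.1 − 13q = 0, giving q = 139.1/13 = 10.7.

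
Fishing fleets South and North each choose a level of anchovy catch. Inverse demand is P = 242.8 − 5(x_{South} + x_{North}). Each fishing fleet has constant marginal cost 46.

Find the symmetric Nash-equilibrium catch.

Fishing fleet South's profit: π = x_{South}(242.8 − 5(x_{South} + x_{North})) − 46x_{South}.
∂π/∂x_{South} = 196.8 − 10x_{South} − 5x_{North} = 0, so x_{South} = 19.68 − 0.5x_{North}.
By symmetry x_{North} = x_{South}; substituting into the reaction function, 1.5x_{South} = 19.68 and x_{South} = 13.12.

13.12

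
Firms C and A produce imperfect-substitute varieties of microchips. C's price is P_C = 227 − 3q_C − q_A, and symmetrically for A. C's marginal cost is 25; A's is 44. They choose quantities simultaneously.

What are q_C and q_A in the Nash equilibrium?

29.4, 25.6

Firm C's profit: π = q_C(227 − 3q_C − q_A) − 25q_C.
∂π/∂q_C = 202 − 6q_C − q_A = 0 ⇒ q_C = 101/3 − (1/6)q_A.
Similarly q_A = 30.5 − (1/6)q_C.
Solving the two reaction functions simultaneously: (1 − (−1/6)(−1/6))q_C = 101/3 − (1/6)·30.5, so (35/36)q_C = 343/12 and q_C = 29.4.
Then q_A = 30.5 − (1/6)·29.4 = 25.6.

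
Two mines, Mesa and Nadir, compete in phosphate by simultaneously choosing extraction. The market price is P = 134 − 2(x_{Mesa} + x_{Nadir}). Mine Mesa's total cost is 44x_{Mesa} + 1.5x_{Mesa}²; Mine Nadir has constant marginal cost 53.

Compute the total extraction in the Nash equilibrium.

Mine Mesa's profit: π = x_{Mesa}(134 − 2(x_{Mesa} + x_{Nadir})) − 44x_{Mesa} − 1.5x_{Mesa}².
∂π/∂x_{Mesa} = 90 − 7x_{Mesa} − 2x_{Nadir} = 0, so x_{Mesa} = 90/7 − (2/7)x_{Nadir}.
For Nadir: ∂π/∂x_{Nadir} = 81 − 4x_{Nadir} − 2x_{Mesa} = 0 ⇒ x_{Nadir} = 20.25 − 0.5x_{Mesa}.
Plugging x_{Nadir} into Mesa's best response: x_{Mesa} = 90/7 − (2/7)(20.25 − 0.5x_{Mesa}) ⇒ (6/7)x_{Mesa} = 99/14, so x_{Mesa} = 8.25.
Then x_{Nadir} = 20.25 − 0.5·8.25 = 16.125.
Total extraction: 8.25 + 16.125 = 24.375.

24.375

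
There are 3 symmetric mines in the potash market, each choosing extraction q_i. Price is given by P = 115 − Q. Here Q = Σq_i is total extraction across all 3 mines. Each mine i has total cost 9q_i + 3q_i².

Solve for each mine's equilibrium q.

A representative mine's profit is π_i = q_i(115 − Q) − 9q_i − 3q_i², with Q = q_i + Σ_{j≠i} q_j.
First-order condition: 106 − 8q_i − Σ_{j≠i} q_j = 0.
With identical mines, set every q_j = q: then 106 − 8q − 2q = 0, i.e. q = 106/10 = 10.6.

10.6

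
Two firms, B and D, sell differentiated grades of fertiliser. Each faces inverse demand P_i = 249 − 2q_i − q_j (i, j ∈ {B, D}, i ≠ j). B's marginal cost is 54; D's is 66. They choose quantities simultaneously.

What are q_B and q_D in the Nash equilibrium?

39.8, 35.8

Firm B's profit: π = q_B(249 − 2q_B − q_D) − 54q_B.
∂π/∂q_B = 195 − 4q_B − q_D = 0 ⇒ q_B = 48.75 − 0.25q_D.
Similarly q_D = 45.75 − 0.25q_B.
Solving the two reaction functions simultaneously: (1 − (−0.25)(−0.25))q_B = 48.75 − 0.25·45.75, so 0.9375q_B = 37.3125 and q_B = 39.8.
Then q_D = 45.75 − 0.25·39.8 = 35.8.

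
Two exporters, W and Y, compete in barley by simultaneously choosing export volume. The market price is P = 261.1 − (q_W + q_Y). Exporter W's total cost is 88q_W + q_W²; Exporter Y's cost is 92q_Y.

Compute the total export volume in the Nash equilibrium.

Exporter W's profit: π = q_W(261.1 − (q_W + q_Y)) − 88q_W − q_W².
∂π/∂q_W = 173.1 − 4q_W − q_Y = 0, so q_W = 43.275 − 0.25q_Y.
For Y: ∂π/∂q_Y = 169.1 − 2q_Y − q_W = 0 ⇒ q_Y = 84.55 − 0.5q_W.
Solving the two reaction functions simultaneously: (1 − (−0.25)(−0.5))q_W = 43.275 − 0.25·84.55, so 0.875q_W = 22.1375 and q_W = 25.3.
Then q_Y = 84.55 − 0.5·25.3 = 71.9.
Total export volume: 25.3 + 71.9 = 97.2.

97.2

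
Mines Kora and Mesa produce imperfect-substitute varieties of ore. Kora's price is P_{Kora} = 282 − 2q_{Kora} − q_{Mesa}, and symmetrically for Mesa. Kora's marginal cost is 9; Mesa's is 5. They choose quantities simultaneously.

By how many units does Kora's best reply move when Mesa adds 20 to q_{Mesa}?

-5

Mine Kora's profit: π = q_{Kora}(282 − 2q_{Kora} − q_{Mesa}) − 9q_{Kora}.
∂π/∂q_{Kora} = 273 − 4q_{Kora} − q_{Mesa} = 0 ⇒ q_{Kora} = 68.25 − 0.25q_{Mesa}.
The reaction-function slope is −0.25, so a 20-unit rise in q_{Mesa} moves q_{Kora} by −0.25 × 20 = −5. Kora's best response falls — the actions are strategic substitutes.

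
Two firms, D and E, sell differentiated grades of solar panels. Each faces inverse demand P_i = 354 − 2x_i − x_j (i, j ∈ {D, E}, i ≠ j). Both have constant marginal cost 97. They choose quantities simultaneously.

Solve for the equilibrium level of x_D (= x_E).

Firm D's profit: π = x_D(354 − 2x_D − x_E) − 97x_D.
∂π/∂x_D = 257 − 4x_D − x_E = 0 ⇒ x_D = 64.25 − 0.25x_E.
Setting x_D = x_E in the reaction function: x_D = 64.25 − 0.25x_D, so x_D = 64.25 / 1.25 = 51.4.

51.4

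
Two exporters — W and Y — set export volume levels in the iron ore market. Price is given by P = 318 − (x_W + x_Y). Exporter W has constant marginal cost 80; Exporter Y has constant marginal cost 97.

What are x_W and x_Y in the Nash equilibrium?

85, 68

Exporter W's profit: π = x_W(318 − (x_W + x_Y)) − 80x_W.
∂π/∂x_W = 238 − 2x_W − x_Y = 0, so x_W = 119 − 0.5x_Y.
By the same steps for Y: x_Y = 110.5 − 0.5x_W.
Plugging x_Y into W's best response: x_W = 119 − 0.5(110.5 − 0.5x_W) ⇒ 0.75x_W = 63.75, so x_W = 85.
Then x_Y = 110.5 − 0.5·85 = 68.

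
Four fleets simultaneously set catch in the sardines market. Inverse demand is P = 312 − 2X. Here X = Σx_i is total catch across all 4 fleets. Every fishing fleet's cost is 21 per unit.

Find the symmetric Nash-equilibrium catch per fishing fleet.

A representative fishing fleet's profit is π_i = x_i(312 − 2X) − 21x_i, with X = x_i + Σ_{j≠i} x_j.
First-order condition: 291 − 4x_i − 2Σ_{j≠i} x_j = 0.
In a symmetric equilibrium every fishing fleet chooses the same x, so Σ_{j≠i} x_j = 3x. The condition becomes 291 − 10x = 0, giving x = 291/10 = 29.1.

29.1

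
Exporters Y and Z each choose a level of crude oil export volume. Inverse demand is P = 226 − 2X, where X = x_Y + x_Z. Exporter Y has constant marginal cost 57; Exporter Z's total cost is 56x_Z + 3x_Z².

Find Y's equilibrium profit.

Exporter Y's profit: π = x_Y(226 − 2(x_Y + x_Z)) − 57x_Y.
∂π/∂x_Y = 169 − 4x_Y − 2x_Z = 0, so x_Y = 42.25 − 0.5x_Z.
For Z: ∂π/∂x_Z = 170 − 10x_Z − 2x_Y = 0 ⇒ x_Z = 17 − 0.2x_Y.
Substituting the second reaction function into the first: x_Y = 42.25 − 0.5(17 − 0.2x_Y), which gives 0.9x_Y = 33.75 ⇒ x_Y = 37.5.
Then x_Z = 17 − 0.2·37.5 = 9.5.
Price P = 226 − 2·47 = 132.
Y's profit: (132 − 57)·37.5 = 2812.5.

2812.5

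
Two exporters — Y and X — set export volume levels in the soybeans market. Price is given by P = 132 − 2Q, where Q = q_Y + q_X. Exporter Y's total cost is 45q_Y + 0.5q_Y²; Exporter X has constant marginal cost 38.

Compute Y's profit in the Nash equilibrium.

Exporter Y's profit: π = q_Y(132 − 2(q_Y + q_X)) − 45q_Y − 0.5q_Y².
∂π/∂q_Y = 87 − 5q_Y − 2q_X = 0, so q_Y = 17.4 − 0.4q_X.
For X: ∂π/∂q_X = 94 − 4q_X − 2q_Y = 0 ⇒ q_X = 23.5 − 0.5q_Y.
Substituting the second reaction function into the first: q_Y = 17.4 − 0.4(23.5 − 0.5q_Y), which gives 0.8q_Y = 8 ⇒ q_Y = 10.
Then q_X = 23.5 − 0.5·10 = 18.5.
Price P = 132 − 2·28.5 = 75.
Y's profit: (75 − 45)·10 − 0.5(10)² = 250.

250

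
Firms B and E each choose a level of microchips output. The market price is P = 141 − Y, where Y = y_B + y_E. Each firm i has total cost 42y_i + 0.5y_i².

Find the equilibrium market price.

91.5

Firm B's profit: π = y_B(141 − (y_B + y_E)) − 42y_B − 0.5y_B².
∂π/∂y_B = 99 − 3y_B − y_E = 0, so y_B = 33 − (1/3)y_E.
By symmetry y_E = y_B; substituting into the reaction function, (4/3)y_B = 33 and y_B = 24.75.
Equilibrium price: P = 141 − 49.5 = 91.5.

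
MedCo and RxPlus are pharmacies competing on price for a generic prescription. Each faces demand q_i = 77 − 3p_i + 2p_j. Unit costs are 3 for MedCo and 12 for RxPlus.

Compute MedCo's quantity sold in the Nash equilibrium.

MedCo's profit: π = (p_{MedCo} − 3)(77 − 3p_{MedCo} + 2p_{RxPlus}).
∂π/∂p_{MedCo} = 86 − 6p_{MedCo} + 2p_{RxPlus} = 0 ⇒ p_{MedCo} = 43/3 + (1/3)p_{RxPlus}.
Similarly p_{RxPlus} = 113/6 + (1/3)p_{MedCo}.
Plugging p_{RxPlus} into MedCo's best response: p_{MedCo} = 43/3 + (1/3)(113/6 + (1/3)p_{MedCo}) ⇒ (8/9)p_{MedCo} = 371/18, so p_{MedCo} = 23.1875.
Then p_{RxPlus} = 113/6 + (1/3)·23.1875 = 26.5625.
q_{MedCo} = 77 − 3·23.1875 + 2·26.5625 = 60.5625.

60.5625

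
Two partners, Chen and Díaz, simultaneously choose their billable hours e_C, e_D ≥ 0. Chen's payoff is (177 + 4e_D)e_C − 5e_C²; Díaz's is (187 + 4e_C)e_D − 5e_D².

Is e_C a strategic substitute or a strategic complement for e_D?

Expanding Chen's payoff: 177e_C + 4e_De_C − 5e_C².
∂π/∂e_C = 177 + 4e_D − 10e_C = 0, so e_C = 17.7 + 0.4e_D.
The best-response slope de_C/de_D = 0.4 > 0: the reaction function is upward-sloping, so the choices are strategic complements.

strategic complements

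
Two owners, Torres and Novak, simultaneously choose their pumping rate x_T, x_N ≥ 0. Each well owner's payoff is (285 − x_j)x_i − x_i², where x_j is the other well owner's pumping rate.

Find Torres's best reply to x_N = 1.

Torres's payoff is (285 − x_N)x_T − x_T².
∂π/∂x_T = 285 − x_N − 2x_T = 0, so x_T = 142.5 − 0.5x_N.
At x_N = 1: x_T = 142.5 − 0.5·1 = 142.

142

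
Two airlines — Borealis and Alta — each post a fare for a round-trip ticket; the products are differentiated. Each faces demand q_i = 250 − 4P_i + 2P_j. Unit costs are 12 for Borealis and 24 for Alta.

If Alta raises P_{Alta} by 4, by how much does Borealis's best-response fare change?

Borealis's profit: π = (P_{Borealis} − 12)(250 − 4P_{Borealis} + 2P_{Alta}).
∂π/∂P_{Borealis} = 298 − 8P_{Borealis} + 2P_{Alta} = 0 ⇒ P_{Borealis} = 37.25 + 0.25P_{Alta}.
The reaction-function slope is 0.25, so a 4-unit rise in P_{Alta} moves P_{Borealis} by 0.25 × 4 = 1. Borealis's best response rises — the actions are strategic complements.

1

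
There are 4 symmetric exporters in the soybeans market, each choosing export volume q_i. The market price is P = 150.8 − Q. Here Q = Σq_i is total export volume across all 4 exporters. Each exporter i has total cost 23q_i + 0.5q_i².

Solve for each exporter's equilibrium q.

21.3

A representative exporter's profit is π_i = q_i(150.8 − Q) − 23q_i − 0.5q_i², with Q = q_i + Σ_{j≠i} q_j.
First-order condition: 127.8 − 3q_i − Σ_{j≠i} q_j = 0.
Imposing symmetry (q_j = q for all j) turns Σ_{j≠i} q_j into 3q, so 127.8 = 6q and q = 21.3.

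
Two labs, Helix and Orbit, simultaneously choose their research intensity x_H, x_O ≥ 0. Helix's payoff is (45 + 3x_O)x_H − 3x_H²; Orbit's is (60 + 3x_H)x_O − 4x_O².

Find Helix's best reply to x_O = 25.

20

Expanding Helix's payoff: 45x_H + 3x_Ox_H − 3x_H².
∂π/∂x_H = 45 + 3x_O − 6x_H = 0, so x_H = 7.5 + 0.5x_O.
At x_O = 25: x_H = 7.5 + 0.5·25 = 20.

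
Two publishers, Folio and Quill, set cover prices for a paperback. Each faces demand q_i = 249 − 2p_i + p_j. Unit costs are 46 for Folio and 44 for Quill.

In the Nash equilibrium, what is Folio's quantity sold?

Folio's profit: π = (p_{Folio} − 46)(249 − 2p_{Folio} + p_{Quill}).
∂π/∂p_{Folio} = 341 − 4p_{Folio} + p_{Quill} = 0 ⇒ p_{Folio} = 85.25 + 0.25p_{Quill}.
Similarly p_{Quill} = 84.25 + 0.25p_{Folio}.
Substituting the second reaction function into the first: p_{Folio} = 85.25 + 0.25(84.25 + 0.25p_{Folio}), which gives 0.9375p_{Folio} = 106.3125 ⇒ p_{Folio} = 113.4.
Then p_{Quill} = 84.25 + 0.25·113.4 = 112.6.
q_{Folio} = 249 − 2·113.4 + 112.6 = 134.8.

134.8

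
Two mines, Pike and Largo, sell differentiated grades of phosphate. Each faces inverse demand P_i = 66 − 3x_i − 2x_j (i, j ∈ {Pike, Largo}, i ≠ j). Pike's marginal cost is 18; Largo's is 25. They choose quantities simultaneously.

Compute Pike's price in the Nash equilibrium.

Mine Pike's profit: π = x_{Pike}(66 − 3x_{Pike} − 2x_{Largo}) − 18x_{Pike}.
∂π/∂x_{Pike} = 48 − 6x_{Pike} − 2x_{Largo} = 0 ⇒ x_{Pike} = 8 − (1/3)x_{Largo}.
Similarly x_{Largo} = 41/6 − (1/3)x_{Pike}.
Solving the two reaction functions simultaneously: (1 − (−1/3)(−1/3))x_{Pike} = 8 − (1/3)·(41/6), so (8/9)x_{Pike} = 103/18 and x_{Pike} = 6.4375.
Then x_{Largo} = 41/6 − (1/3)·6.4375 = 4.6875.
P_{Pike} = 66 − 3·6.4375 − 2·4.6875 = 37.3125.

37.3125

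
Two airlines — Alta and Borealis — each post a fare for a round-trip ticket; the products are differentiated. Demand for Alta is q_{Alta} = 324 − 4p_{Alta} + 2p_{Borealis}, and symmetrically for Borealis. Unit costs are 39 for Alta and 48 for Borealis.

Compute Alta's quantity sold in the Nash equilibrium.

168.8

Alta's profit: π = (p_{Alta} − 39)(324 − 4p_{Alta} + 2p_{Borealis}).
∂π/∂p_{Alta} = 480 − 8p_{Alta} + 2p_{Borealis} = 0 ⇒ p_{Alta} = 60 + 0.25p_{Borealis}.
Similarly p_{Borealis} = 64.5 + 0.25p_{Alta}.
Substituting the second reaction function into the first: p_{Alta} = 60 + 0.25(64.5 + 0.25p_{Alta}), which gives 0.9375p_{Alta} = 76.125 ⇒ p_{Alta} = 81.2.
Then p_{Borealis} = 64.5 + 0.25·81.2 = 84.8.
q_{Alta} = 324 − 4·81.2 + 2·84.8 = 168.8.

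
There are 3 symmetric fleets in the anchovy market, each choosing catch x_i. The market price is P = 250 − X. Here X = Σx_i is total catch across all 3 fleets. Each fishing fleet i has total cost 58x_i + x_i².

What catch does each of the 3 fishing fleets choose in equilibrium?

A representative fishing fleet's profit is π_i = x_i(250 − X) − 58x_i − x_i², with X = x_i + Σ_{j≠i} x_j.
First-order condition: 192 − 4x_i − Σ_{j≠i} x_j = 0.
Imposing symmetry (x_j = x for all j) turns Σ_{j≠i} x_j into 2x, so 192 = 6x and x = 32.

32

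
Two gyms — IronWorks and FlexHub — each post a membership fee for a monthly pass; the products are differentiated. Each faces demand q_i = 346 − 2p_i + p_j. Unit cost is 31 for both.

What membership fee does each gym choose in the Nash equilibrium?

IronWorks's profit: π = (p_{IronWorks} − 31)(346 − 2p_{IronWorks} + p_{FlexHub}).
∂π/∂p_{IronWorks} = 408 − 4p_{IronWorks} + p_{FlexHub} = 0 ⇒ p_{IronWorks} = 102 + 0.25p_{FlexHub}.
The game is symmetric, so in equilibrium p_{FlexHub} = p_{IronWorks}: the reaction function gives 0.75p_{IronWorks} = 102, hence p_{IronWorks} = 136.

136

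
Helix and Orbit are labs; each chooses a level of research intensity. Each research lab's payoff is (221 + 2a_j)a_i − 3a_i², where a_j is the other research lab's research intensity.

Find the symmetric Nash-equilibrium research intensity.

Helix's payoff is (221 + 2a_O)a_H − 3a_H².
∂π/∂a_H = 221 + 2a_O − 6a_H = 0, so a_H = 221/6 + (1/3)a_O.
By symmetry a_O = a_H; substituting into the reaction function, (2/3)a_H = 221/6 and a_H = 55.25.

55.25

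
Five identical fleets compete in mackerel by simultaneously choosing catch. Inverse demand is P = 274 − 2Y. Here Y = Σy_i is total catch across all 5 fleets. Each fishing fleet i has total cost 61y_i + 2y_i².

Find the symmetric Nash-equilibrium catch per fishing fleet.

A representative fishing fleet's profit is π_i = y_i(274 − 2Y) − 61y_i − 2y_i², with Y = y_i + Σ_{j≠i} y_j.
First-order condition: 213 − 8y_i − 2Σ_{j≠i} y_j = 0.
With identical fishing fleets, set every y_j = y: then 213 − 8y − 8y = 0, i.e. y = 213/16 = 13.3125.

13.3125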